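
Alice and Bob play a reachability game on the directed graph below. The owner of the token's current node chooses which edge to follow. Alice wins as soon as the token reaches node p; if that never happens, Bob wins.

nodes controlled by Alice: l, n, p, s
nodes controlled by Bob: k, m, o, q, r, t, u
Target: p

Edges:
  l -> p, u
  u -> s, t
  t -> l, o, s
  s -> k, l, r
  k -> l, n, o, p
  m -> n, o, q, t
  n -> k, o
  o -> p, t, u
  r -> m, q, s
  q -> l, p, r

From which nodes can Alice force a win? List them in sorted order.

l, p, s

A0 = {p}
A1: add {l} — l (Alice) has l→p.
A2: add {s} — s (Alice) has s→l.
A3 = A2; e.g. k (Bob) can still go to n. Fixed point.
Alice's winning region = {l, p, s}.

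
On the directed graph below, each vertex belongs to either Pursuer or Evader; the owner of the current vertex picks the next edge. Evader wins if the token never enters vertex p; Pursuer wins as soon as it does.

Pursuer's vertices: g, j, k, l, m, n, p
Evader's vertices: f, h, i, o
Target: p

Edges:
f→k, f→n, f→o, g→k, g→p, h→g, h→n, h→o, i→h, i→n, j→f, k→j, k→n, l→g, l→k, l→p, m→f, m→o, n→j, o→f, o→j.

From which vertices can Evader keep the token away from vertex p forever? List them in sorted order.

f, h, i, j, k, m, n, o

A0 = {p}
A1: add {g, l} — g (Pursuer) has g→p; l (Pursuer) has l→p.
A2 = A1; e.g. f (Evader) can still go to k. Fixed point.
Pursuer's attractor = {g, l, p}; Evader avoids the target exactly from the complement.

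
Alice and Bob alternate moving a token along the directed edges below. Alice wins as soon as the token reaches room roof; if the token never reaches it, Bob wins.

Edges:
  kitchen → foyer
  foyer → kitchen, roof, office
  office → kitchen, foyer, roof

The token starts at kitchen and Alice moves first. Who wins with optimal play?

Bob

Track states (vertex, player-to-move).
A0 = {(roof,Alice), (roof,Bob)}
A1: add {(foyer,Alice), (office,Alice)}.
A2: add {(kitchen,Bob)}.
A3 = A2; e.g. (kitchen,Alice) stays out. (kitchen,Alice) never enters ⇒ Bob avoids the target.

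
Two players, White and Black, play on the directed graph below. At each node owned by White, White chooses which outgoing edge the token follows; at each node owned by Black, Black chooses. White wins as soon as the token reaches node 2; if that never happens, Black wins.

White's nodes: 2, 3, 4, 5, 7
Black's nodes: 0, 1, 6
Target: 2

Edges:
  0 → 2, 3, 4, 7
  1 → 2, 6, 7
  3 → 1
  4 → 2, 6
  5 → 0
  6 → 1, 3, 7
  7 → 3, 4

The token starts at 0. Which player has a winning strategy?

A0 = {2}
A1: add {4} — 4 (White) has 4→2.
A2: add {7} — 7 (White) has 7→4.
A3 = A2; e.g. 0 (Black) can still go to 3. Fixed point.
0 never enters the attractor, so Black can avoid the target forever.

Black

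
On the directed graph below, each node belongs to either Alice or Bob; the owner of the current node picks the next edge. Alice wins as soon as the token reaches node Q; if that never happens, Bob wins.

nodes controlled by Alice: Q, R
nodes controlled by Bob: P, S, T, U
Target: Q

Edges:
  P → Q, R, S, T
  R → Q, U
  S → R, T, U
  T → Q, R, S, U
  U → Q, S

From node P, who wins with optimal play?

Bob

A0 = {Q}
A1: add {R} — R (Alice) has R→Q.
A2 = A1; e.g. P (Bob) can still go to S. Fixed point.
P never enters the attractor, so Bob can avoid the target forever.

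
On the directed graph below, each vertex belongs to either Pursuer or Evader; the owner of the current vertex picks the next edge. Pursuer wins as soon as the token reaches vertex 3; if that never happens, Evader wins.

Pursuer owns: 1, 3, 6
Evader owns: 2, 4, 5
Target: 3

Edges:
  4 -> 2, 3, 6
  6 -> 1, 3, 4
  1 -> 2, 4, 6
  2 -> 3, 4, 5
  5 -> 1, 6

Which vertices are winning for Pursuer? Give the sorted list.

1, 3, 5, 6

A0 = {3}
A1: add {6} — 6 (Pursuer) has 6→3.
A2: add {1} — 1 (Pursuer) has 1→6.
A3: add {5} — 5 (Evader): all of {1, 6} already in.
A4 = A3; e.g. 2 (Evader) can still go to 4. Fixed point.
Pursuer's winning region = {1, 3, 5, 6}.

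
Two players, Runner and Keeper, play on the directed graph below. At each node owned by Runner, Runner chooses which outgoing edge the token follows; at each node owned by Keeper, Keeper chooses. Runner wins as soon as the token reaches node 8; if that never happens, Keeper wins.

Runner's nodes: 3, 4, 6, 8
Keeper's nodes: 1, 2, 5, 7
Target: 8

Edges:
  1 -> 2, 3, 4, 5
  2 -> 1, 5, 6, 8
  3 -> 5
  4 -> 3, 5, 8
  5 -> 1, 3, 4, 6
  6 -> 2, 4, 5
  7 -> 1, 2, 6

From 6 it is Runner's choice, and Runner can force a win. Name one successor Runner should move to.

4

A0 = {8}
A1: add {4} — 4 (Runner) has 4→8.
A2: add {6} — 6 (Runner) has 6→4.
A3 = A2; e.g. 1 (Keeper) can still go to 2. Fixed point.
From 6, successor 4 is in the attractor (rank 1); the other successors 2, 5 are not.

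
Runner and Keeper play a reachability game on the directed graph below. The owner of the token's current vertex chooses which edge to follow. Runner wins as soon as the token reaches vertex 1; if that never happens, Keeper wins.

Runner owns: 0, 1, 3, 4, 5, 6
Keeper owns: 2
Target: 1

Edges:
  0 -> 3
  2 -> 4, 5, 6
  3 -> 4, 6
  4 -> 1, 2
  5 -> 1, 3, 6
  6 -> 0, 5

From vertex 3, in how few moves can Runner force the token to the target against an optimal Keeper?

2

A0 = {1}
A1: add {4, 5} — 4 (Runner) has 4→1; 5 (Runner) has 5→1.
A2: add {3, 6} — 3 (Runner) has 3→4; 6 (Runner) has 6→5.
3 enters the attractor at level 2, so Runner can force the target in 2 moves from there.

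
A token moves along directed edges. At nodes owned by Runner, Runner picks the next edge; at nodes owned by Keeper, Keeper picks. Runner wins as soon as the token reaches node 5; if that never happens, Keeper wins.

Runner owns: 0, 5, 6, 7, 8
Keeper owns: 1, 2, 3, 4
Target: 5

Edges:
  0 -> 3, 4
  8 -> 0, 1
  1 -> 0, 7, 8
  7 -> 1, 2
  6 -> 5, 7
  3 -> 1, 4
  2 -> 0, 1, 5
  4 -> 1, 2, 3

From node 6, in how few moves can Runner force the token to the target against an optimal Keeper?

A0 = {5}
A1: add {6} — 6 (Runner) has 6→5.
A2 = A1; e.g. 0 (Runner) has no edge into A1. Fixed point.
6 enters the attractor at level 1, so Runner can force the target in 1 move from there.

1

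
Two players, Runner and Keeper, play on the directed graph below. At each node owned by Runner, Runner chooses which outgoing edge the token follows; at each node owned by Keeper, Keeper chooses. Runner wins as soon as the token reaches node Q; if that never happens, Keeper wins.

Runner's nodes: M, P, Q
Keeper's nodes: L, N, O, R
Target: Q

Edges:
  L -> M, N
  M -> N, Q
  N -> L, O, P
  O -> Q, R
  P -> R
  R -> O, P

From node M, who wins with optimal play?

A0 = {Q}
A1: add {M} — M (Runner) has M→Q.
A2 = A1; e.g. L (Keeper) can still go to N. Fixed point.
M ∈ A1, so Runner can force the target.

Runner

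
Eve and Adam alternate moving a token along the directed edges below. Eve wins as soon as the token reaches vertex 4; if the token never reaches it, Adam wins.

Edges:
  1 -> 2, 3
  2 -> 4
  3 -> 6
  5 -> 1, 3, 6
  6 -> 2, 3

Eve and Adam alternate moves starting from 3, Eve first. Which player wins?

Track states (vertex, player-to-move).
A0 = {(4,Eve), (4,Adam)}
A1: add {(2,Eve), (2,Adam)}.
A2: add {(1,Eve), (6,Eve)}.
A3: add {(3,Adam)}.
A4: add {(5,Eve)}.
A5 = A4; e.g. (1,Adam) stays out. (3,Eve) never enters ⇒ Adam avoids the target.

Adam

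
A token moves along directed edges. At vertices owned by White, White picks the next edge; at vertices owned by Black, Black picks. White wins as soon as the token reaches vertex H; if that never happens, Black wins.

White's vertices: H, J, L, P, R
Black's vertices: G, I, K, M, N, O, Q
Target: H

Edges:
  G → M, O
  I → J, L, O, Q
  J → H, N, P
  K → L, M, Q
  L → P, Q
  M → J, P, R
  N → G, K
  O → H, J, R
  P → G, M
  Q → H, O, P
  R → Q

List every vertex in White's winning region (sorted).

H, J

A0 = {H}
A1: add {J} — J (White) has J→H.
A2 = A1; e.g. G (Black) can still go to M. Fixed point.
White's winning region = {H, J}.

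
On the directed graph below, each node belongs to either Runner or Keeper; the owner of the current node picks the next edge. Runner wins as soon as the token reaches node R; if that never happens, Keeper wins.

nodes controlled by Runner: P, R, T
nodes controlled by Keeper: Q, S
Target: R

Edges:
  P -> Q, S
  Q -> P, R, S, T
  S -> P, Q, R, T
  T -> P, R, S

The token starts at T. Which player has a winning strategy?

Runner

A0 = {R}
A1: add {T} — T (Runner) has T→R.
A2 = A1; e.g. P (Runner) has no edge into A1. Fixed point.
T ∈ A1, so Runner can force the target.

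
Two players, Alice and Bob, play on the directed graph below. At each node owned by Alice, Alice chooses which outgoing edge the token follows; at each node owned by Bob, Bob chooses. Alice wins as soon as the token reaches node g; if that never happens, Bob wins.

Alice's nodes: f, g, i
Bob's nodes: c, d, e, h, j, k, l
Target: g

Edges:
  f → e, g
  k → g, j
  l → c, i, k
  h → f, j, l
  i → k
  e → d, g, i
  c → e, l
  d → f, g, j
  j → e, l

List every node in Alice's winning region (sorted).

f, g

A0 = {g}
A1: add {f} — f (Alice) has f→g.
A2 = A1; e.g. c (Bob) can still go to e. Fixed point.
Alice's winning region = {f, g}.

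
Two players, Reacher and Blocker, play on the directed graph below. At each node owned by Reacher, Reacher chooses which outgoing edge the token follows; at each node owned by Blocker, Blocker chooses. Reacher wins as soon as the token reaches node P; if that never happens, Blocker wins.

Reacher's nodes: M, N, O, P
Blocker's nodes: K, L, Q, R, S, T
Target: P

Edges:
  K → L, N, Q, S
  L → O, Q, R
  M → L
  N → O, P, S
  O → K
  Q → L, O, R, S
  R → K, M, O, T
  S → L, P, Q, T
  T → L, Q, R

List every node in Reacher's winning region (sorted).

N, P

A0 = {P}
A1: add {N} — N (Reacher) has N→P.
A2 = A1; e.g. K (Blocker) can still go to L. Fixed point.
Reacher's winning region = {N, P}.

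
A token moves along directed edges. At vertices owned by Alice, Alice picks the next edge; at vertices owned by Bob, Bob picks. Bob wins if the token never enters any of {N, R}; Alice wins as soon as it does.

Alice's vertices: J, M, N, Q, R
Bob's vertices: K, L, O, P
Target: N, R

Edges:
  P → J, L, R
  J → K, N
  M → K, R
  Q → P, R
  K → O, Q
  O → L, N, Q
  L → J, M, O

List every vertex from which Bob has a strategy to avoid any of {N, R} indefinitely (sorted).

K, L, O, P

A0 = {N, R}
A1: add {J, M, Q} — J (Alice) has J→N; M (Alice) has M→R; Q (Alice) has Q→R.
A2 = A1; e.g. K (Bob) can still go to O. Fixed point.
Alice's attractor = {J, M, N, Q, R}; Bob avoids the target exactly from the complement.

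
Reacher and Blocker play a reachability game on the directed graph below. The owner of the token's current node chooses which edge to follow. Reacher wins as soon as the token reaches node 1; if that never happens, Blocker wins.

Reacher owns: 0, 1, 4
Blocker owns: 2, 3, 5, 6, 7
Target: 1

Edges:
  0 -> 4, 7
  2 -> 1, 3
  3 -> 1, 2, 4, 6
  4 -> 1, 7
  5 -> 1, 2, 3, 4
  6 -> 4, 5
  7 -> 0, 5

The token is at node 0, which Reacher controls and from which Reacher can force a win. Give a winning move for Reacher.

4

A0 = {1}
A1: add {4} — 4 (Reacher) has 4→1.
A2: add {0} — 0 (Reacher) has 0→4.
A3 = A2; e.g. 2 (Blocker) can still go to 3. Fixed point.
From 0, successor 4 is in the attractor (rank 1); the other successor 7 is not.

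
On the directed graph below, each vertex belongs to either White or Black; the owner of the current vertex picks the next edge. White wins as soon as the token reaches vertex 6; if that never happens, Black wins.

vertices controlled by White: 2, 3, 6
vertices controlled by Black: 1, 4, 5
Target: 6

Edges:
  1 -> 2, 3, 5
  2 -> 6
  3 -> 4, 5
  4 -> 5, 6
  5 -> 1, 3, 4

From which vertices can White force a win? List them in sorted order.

2, 6

A0 = {6}
A1: add {2} — 2 (White) has 2→6.
A2 = A1; e.g. 1 (Black) can still go to 3. Fixed point.
White's winning region = {2, 6}.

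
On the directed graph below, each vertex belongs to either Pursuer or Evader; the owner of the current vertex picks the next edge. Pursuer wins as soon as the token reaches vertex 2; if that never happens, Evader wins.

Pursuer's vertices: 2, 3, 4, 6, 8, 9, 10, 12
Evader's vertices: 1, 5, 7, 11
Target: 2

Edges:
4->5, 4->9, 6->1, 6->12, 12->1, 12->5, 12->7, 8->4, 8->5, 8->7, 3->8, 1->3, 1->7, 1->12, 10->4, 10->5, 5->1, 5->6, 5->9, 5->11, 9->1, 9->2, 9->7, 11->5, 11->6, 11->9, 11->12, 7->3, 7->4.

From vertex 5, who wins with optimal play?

A0 = {2}
A1: add {9} — 9 (Pursuer) has 9→2.
A2: add {4} — 4 (Pursuer) has 4→9.
A3: add {8, 10} — 8 (Pursuer) has 8→4; 10 (Pursuer) has 10→4.
A4: add {3} — 3 (Pursuer) has 3→8.
A5: add {7} — 7 (Evader): all of {3, 4} already in.
A6: add {12} — 12 (Pursuer) has 12→7.
A7: add {1, 6} — 1 (Evader): all of {3, 7, 12} already in; 6 (Pursuer) has 6→12.
A8 = A7; e.g. 5 (Evader) can still go to 11. Fixed point.
5 never enters the attractor, so Evader can avoid the target forever.

Evader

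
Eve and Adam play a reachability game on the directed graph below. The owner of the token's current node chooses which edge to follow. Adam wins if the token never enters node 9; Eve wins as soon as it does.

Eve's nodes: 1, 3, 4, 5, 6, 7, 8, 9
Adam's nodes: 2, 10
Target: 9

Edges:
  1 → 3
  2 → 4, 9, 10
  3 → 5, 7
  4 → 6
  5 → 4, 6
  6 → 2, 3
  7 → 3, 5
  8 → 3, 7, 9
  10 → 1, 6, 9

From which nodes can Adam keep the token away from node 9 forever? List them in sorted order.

1, 2, 3, 4, 5, 6, 7, 10

A0 = {9}
A1: add {8} — 8 (Eve) has 8→9.
A2 = A1; e.g. 1 (Eve) has no edge into A1. Fixed point.
Eve's attractor = {8, 9}; Adam avoids the target exactly from the complement.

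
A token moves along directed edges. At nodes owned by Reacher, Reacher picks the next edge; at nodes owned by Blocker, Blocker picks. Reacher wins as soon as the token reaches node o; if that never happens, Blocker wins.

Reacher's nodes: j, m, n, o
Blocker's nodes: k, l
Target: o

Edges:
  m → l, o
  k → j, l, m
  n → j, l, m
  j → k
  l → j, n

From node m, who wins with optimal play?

Reacher

A0 = {o}
A1: add {m} — m (Reacher) has m→o.
m ∈ A1, so Reacher can force the target.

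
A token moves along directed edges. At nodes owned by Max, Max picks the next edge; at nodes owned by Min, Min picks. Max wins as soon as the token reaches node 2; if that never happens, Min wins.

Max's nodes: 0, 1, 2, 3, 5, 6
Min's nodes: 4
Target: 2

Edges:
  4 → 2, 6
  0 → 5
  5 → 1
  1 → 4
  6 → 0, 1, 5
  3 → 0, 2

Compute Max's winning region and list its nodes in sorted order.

2, 3

A0 = {2}
A1: add {3} — 3 (Max) has 3→2.
A2 = A1; e.g. 0 (Max) has no edge into A1. Fixed point.
Max's winning region = {2, 3}.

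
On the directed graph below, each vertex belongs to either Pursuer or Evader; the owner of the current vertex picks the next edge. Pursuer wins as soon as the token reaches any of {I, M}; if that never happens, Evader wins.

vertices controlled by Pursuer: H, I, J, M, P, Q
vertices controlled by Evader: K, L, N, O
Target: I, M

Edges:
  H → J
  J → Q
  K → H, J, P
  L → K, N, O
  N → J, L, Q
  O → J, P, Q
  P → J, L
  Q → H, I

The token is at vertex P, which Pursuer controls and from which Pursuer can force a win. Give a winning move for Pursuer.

A0 = {I, M}
A1: add {Q} — Q (Pursuer) has Q→I.
A2: add {J} — J (Pursuer) has J→Q.
A3: add {H, P} — H (Pursuer) has H→J; P (Pursuer) has P→J.
A4: add {K, O} — K (Evader): all of {H, J, P} already in; O (Evader): all of {J, P, Q} already in.
A5 = A4; e.g. L (Evader) can still go to N. Fixed point.
From P, successor J is in the attractor (rank 2); the other successor L is not.

J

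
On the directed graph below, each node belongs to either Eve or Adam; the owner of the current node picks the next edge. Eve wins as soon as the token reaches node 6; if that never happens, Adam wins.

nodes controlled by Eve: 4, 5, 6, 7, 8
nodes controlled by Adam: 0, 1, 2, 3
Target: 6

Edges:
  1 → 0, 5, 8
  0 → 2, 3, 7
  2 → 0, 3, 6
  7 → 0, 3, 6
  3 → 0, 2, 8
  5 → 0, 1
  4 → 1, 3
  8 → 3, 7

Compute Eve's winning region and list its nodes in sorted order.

A0 = {6}
A1: add {7} — 7 (Eve) has 7→6.
A2: add {8} — 8 (Eve) has 8→7.
A3 = A2; e.g. 0 (Adam) can still go to 2. Fixed point.
Eve's winning region = {6, 7, 8}.

6, 7, 8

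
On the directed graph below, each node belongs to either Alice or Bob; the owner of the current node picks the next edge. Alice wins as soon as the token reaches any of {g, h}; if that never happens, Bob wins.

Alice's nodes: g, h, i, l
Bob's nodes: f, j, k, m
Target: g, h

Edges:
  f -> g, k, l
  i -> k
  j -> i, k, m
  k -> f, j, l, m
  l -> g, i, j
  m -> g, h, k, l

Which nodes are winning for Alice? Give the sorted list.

g, h, l

A0 = {g, h}
A1: add {l} — l (Alice) has l→g.
A2 = A1; e.g. f (Bob) can still go to k. Fixed point.
Alice's winning region = {g, h, l}.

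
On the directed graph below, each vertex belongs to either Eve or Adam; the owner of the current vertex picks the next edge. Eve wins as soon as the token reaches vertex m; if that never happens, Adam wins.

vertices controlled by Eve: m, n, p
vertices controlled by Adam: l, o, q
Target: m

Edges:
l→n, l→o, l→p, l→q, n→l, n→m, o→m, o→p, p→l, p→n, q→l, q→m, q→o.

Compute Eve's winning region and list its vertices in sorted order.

m, n, o, p

A0 = {m}
A1: add {n} — n (Eve) has n→m.
A2: add {p} — p (Eve) has p→n.
A3: add {o} — o (Adam): all of {m, p} already in.
A4 = A3; e.g. l (Adam) can still go to q. Fixed point.
Eve's winning region = {m, n, o, p}.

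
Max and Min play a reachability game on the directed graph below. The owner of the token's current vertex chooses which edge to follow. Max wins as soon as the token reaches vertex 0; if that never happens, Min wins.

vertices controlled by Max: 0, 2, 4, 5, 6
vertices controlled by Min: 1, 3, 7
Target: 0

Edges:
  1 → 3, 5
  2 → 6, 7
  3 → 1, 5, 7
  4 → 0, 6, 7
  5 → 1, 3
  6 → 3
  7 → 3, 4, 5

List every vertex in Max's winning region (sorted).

A0 = {0}
A1: add {4} — 4 (Max) has 4→0.
A2 = A1; e.g. 1 (Min) can still go to 3. Fixed point.
Max's winning region = {0, 4}.

0, 4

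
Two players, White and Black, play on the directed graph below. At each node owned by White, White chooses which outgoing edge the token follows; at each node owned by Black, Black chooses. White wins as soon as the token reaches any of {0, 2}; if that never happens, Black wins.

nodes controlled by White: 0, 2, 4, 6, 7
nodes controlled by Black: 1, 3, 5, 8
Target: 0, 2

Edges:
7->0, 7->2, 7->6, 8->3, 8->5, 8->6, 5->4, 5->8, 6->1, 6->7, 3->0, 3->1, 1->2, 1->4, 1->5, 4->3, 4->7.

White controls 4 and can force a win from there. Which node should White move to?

A0 = {0, 2}
A1: add {7} — 7 (White) has 7→0.
A2: add {4, 6} — 4 (White) has 4→7; 6 (White) has 6→7.
A3 = A2; e.g. 1 (Black) can still go to 5. Fixed point.
From 4, successor 7 is in the attractor (rank 1); the other successor 3 is not.

7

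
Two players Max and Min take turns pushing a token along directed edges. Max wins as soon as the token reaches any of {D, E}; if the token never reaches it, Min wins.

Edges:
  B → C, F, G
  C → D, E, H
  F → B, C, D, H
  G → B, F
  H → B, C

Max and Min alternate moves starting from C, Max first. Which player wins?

Max

Track states (vertex, player-to-move).
A0 = {(D,Max), (D,Min), (E,Max), (E,Min)}
A1: add {(C,Max), (F,Max)}.
(C,Max) ∈ A1 ⇒ Max forces the target.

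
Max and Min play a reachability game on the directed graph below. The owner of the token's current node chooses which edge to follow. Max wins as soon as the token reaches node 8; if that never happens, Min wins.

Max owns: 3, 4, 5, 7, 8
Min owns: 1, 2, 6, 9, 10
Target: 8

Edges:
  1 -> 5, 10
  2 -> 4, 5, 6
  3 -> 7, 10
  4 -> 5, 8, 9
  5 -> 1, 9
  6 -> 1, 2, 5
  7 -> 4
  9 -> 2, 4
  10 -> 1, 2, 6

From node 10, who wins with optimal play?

A0 = {8}
A1: add {4} — 4 (Max) has 4→8.
A2: add {7} — 7 (Max) has 7→4.
A3: add {3} — 3 (Max) has 3→7.
A4 = A3; e.g. 1 (Min) can still go to 5. Fixed point.
10 never enters the attractor, so Min can avoid the target forever.

Min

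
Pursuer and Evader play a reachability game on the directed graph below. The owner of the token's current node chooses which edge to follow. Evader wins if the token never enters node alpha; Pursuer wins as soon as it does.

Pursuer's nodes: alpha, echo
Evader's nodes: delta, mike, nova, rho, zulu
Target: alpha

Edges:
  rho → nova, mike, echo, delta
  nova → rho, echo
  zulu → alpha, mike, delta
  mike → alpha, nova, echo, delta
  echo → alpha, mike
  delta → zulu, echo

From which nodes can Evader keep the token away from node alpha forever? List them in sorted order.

delta, mike, nova, rho, zulu

A0 = {alpha}
A1: add {echo} — echo (Pursuer) has echo→alpha.
A2 = A1; e.g. rho (Evader) can still go to nova. Fixed point.
Pursuer's attractor = {alpha, echo}; Evader avoids the target exactly from the complement.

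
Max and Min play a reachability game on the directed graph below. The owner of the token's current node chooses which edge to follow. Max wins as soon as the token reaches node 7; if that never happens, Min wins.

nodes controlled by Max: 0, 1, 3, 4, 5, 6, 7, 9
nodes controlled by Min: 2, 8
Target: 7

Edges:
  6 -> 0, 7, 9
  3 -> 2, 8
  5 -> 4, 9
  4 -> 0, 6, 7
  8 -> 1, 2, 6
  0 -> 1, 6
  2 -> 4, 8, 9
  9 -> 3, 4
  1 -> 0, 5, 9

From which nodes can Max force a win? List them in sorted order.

0, 1, 4, 5, 6, 7, 9

A0 = {7}
A1: add {4, 6} — 4 (Max) has 4→7; 6 (Max) has 6→7.
A2: add {0, 5, 9} — 0 (Max) has 0→6; 5 (Max) has 5→4; 9 (Max) has 9→4.
A3: add {1} — 1 (Max) has 1→0.
A4 = A3; e.g. 2 (Min) can still go to 8. Fixed point.
Max's winning region = {0, 1, 4, 5, 6, 7, 9}.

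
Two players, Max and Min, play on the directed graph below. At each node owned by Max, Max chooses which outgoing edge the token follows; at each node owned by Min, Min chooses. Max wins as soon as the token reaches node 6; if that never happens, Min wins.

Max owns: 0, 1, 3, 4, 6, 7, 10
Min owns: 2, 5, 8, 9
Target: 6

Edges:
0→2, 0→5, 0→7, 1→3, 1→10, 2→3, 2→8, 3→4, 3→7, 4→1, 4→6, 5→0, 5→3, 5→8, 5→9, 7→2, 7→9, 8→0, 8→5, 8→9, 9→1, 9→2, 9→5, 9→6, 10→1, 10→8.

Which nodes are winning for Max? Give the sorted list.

1, 3, 4, 6, 10

A0 = {6}
A1: add {4} — 4 (Max) has 4→6.
A2: add {3} — 3 (Max) has 3→4.
A3: add {1} — 1 (Max) has 1→3.
A4: add {10} — 10 (Max) has 10→1.
A5 = A4; e.g. 0 (Max) has no edge into A4. Fixed point.
Max's winning region = {1, 3, 4, 6, 10}.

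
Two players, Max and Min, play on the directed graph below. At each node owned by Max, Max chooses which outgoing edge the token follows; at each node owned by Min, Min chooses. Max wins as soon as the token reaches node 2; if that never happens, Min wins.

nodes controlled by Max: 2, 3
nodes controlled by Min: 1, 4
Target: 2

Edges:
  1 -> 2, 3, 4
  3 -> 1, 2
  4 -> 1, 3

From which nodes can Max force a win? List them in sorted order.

2, 3

A0 = {2}
A1: add {3} — 3 (Max) has 3→2.
A2 = A1; e.g. 1 (Min) can still go to 4. Fixed point.
Max's winning region = {2, 3}.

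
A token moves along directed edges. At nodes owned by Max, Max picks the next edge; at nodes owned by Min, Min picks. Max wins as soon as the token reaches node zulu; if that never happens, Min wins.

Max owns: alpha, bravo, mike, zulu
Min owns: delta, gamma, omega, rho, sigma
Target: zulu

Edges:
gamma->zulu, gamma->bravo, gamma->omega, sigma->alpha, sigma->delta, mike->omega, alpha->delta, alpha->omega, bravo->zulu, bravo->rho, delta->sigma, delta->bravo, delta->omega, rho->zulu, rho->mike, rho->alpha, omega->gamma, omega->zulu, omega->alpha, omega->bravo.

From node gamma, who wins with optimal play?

A0 = {zulu}
A1: add {bravo} — bravo (Max) has bravo→zulu.
A2 = A1; e.g. gamma (Min) can still go to omega. Fixed point.
gamma never enters the attractor, so Min can avoid the target forever.

Min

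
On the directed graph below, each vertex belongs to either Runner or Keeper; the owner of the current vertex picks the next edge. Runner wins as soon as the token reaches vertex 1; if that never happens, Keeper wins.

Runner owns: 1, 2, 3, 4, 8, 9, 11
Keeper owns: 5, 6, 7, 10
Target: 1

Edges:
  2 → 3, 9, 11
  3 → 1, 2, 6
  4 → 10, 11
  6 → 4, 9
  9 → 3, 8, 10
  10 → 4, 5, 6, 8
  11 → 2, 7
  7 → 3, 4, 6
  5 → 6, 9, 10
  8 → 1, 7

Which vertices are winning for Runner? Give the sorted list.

A0 = {1}
A1: add {3, 8} — 3 (Runner) has 3→1; 8 (Runner) has 8→1.
A2: add {2, 9} — 2 (Runner) has 2→3; 9 (Runner) has 9→3.
A3: add {11} — 11 (Runner) has 11→2.
A4: add {4} — 4 (Runner) has 4→11.
A5: add {6} — 6 (Keeper): all of {4, 9} already in.
A6: add {7} — 7 (Keeper): all of {3, 4, 6} already in.
A7 = A6; e.g. 5 (Keeper) can still go to 10. Fixed point.
Runner's winning region = {1, 2, 3, 4, 6, 7, 8, 9, 11}.

1, 2, 3, 4, 6, 7, 8, 9, 11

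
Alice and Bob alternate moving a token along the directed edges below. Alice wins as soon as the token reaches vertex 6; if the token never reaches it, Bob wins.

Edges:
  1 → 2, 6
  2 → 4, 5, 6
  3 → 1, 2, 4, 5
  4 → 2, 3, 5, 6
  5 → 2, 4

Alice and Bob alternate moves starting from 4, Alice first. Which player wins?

Track states (vertex, player-to-move).
A0 = {(6,Alice), (6,Bob)}
A1: add {(1,Alice), (2,Alice), (4,Alice)}.
(4,Alice) ∈ A1 ⇒ Alice forces the target.

Alice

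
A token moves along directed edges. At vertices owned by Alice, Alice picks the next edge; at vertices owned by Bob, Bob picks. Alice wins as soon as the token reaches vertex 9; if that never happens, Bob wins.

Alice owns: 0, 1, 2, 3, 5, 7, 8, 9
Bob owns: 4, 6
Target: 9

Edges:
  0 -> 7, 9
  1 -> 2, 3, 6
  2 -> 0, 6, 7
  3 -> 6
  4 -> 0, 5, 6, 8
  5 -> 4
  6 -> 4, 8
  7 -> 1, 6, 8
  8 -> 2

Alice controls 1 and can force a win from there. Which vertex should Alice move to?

2

A0 = {9}
A1: add {0} — 0 (Alice) has 0→9.
A2: add {2} — 2 (Alice) has 2→0.
A3: add {1, 8} — 1 (Alice) has 1→2; 8 (Alice) has 8→2.
A4: add {7} — 7 (Alice) has 7→1.
A5 = A4; e.g. 3 (Alice) has no edge into A4. Fixed point.
From 1, successor 2 is in the attractor (rank 2); the other successors 3, 6 are not.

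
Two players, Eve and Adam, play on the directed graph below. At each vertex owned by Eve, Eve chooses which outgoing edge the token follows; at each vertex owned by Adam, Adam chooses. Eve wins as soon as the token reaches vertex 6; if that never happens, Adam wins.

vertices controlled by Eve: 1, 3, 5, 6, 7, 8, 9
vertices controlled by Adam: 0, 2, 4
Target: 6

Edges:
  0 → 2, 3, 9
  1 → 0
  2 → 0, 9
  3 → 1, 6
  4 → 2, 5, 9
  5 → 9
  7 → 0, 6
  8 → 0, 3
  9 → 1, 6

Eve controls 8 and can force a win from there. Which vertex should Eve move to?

3

A0 = {6}
A1: add {3, 7, 9} — 3 (Eve) has 3→6; 7 (Eve) has 7→6; 9 (Eve) has 9→6.
A2: add {5, 8} — 5 (Eve) has 5→9; 8 (Eve) has 8→3.
A3 = A2; e.g. 0 (Adam) can still go to 2. Fixed point.
From 8, successor 3 is in the attractor (rank 1); the other successor 0 is not.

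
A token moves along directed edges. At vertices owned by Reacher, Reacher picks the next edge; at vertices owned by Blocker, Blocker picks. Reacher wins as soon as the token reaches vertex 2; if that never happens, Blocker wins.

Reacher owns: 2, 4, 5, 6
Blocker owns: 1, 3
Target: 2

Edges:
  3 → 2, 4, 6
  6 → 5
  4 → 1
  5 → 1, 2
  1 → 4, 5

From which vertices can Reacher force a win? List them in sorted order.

A0 = {2}
A1: add {5} — 5 (Reacher) has 5→2.
A2: add {6} — 6 (Reacher) has 6→5.
A3 = A2; e.g. 1 (Blocker) can still go to 4. Fixed point.
Reacher's winning region = {2, 5, 6}.

2, 5, 6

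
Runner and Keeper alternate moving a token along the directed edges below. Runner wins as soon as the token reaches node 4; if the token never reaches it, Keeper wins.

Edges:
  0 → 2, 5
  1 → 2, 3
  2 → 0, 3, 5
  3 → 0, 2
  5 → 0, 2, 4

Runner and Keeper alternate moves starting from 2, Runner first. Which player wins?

Track states (vertex, player-to-move).
A0 = {(4,Runner), (4,Keeper)}
A1: add {(5,Runner)}.
A2 = A1; e.g. (0,Runner) stays out. (2,Runner) never enters ⇒ Keeper avoids the target.

Keeper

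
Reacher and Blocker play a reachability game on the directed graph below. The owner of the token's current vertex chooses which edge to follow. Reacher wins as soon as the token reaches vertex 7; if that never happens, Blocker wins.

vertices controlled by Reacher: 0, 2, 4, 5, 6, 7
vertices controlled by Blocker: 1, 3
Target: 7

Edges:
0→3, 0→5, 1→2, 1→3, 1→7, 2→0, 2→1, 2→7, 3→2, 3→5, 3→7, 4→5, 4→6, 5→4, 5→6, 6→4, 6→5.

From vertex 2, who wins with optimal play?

A0 = {7}
A1: add {2} — 2 (Reacher) has 2→7.
A2 = A1; e.g. 0 (Reacher) has no edge into A1. Fixed point.
2 ∈ A1, so Reacher can force the target.

Reacher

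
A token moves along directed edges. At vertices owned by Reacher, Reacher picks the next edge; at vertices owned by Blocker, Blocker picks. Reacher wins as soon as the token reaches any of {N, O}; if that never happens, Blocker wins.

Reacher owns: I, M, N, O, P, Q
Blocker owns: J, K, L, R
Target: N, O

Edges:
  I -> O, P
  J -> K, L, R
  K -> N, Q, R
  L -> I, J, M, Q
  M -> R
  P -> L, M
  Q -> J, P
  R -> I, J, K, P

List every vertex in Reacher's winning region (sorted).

I, N, O

A0 = {N, O}
A1: add {I} — I (Reacher) has I→O.
A2 = A1; e.g. J (Blocker) can still go to K. Fixed point.
Reacher's winning region = {I, N, O}.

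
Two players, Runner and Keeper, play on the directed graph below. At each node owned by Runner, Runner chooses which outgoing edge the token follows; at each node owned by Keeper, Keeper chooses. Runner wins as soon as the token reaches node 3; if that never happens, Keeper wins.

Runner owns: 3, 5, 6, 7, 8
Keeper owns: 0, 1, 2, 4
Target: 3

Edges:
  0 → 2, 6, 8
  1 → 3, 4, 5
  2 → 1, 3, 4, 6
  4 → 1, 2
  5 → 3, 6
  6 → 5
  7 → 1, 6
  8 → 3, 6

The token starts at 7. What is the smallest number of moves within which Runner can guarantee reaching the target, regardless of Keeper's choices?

3

A0 = {3}
A1: add {5, 8} — 5 (Runner) has 5→3; 8 (Runner) has 8→3.
A2: add {6} — 6 (Runner) has 6→5.
A3: add {7} — 7 (Runner) has 7→6.
A4 = A3; e.g. 0 (Keeper) can still go to 2. Fixed point.
7 enters the attractor at level 3, so Runner can force the target in 3 moves from there.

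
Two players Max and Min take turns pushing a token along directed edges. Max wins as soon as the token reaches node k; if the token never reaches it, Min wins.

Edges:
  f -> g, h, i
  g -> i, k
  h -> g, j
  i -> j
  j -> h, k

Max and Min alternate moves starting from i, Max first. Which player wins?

Min

Track states (vertex, player-to-move).
A0 = {(k,Max), (k,Min)}
A1: add {(g,Max), (j,Max)}.
A2: add {(h,Min), (i,Min)}.
A3: add {(f,Max)}.
A4 = A3; e.g. (f,Min) stays out. (i,Max) never enters ⇒ Min avoids the target.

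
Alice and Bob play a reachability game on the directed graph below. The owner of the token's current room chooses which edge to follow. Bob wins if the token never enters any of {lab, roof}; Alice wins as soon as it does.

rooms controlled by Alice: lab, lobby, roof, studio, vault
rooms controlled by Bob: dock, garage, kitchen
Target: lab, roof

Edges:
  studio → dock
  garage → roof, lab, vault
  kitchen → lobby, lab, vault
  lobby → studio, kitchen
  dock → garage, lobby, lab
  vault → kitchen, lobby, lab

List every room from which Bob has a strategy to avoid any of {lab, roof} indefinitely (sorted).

dock, kitchen, lobby, studio

A0 = {lab, roof}
A1: add {vault} — vault (Alice) has vault→lab.
A2: add {garage} — garage (Bob): all of {roof, lab, vault} already in.
A3 = A2; e.g. studio (Alice) has no edge into A2. Fixed point.
Alice's attractor = {garage, lab, roof, vault}; Bob avoids the target exactly from the complement.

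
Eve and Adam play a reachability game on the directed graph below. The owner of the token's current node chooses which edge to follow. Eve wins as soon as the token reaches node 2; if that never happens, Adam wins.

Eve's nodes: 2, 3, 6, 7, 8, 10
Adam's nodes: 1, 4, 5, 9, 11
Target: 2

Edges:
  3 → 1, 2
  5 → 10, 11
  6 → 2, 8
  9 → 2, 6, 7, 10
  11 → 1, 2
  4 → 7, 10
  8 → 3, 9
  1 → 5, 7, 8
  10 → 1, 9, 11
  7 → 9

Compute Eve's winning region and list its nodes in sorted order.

2, 3, 6, 8

A0 = {2}
A1: add {3, 6} — 3 (Eve) has 3→2; 6 (Eve) has 6→2.
A2: add {8} — 8 (Eve) has 8→3.
A3 = A2; e.g. 1 (Adam) can still go to 5. Fixed point.
Eve's winning region = {2, 3, 6, 8}.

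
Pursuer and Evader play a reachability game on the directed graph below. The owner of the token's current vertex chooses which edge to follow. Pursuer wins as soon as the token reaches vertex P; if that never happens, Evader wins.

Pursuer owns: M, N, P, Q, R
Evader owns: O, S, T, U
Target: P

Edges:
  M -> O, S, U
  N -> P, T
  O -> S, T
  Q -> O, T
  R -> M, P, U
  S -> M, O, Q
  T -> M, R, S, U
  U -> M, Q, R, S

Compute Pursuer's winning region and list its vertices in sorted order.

N, P, R

A0 = {P}
A1: add {N, R} — N (Pursuer) has N→P; R (Pursuer) has R→P.
A2 = A1; e.g. M (Pursuer) has no edge into A1. Fixed point.
Pursuer's winning region = {N, P, R}.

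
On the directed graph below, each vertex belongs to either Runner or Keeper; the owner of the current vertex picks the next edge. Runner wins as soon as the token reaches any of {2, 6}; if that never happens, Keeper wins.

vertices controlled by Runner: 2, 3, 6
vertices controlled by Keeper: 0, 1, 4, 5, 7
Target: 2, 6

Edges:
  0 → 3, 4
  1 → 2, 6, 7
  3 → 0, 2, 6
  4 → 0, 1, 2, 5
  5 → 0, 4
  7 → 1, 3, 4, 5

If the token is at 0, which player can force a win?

Keeper

A0 = {2, 6}
A1: add {3} — 3 (Runner) has 3→2.
A2 = A1; e.g. 0 (Keeper) can still go to 4. Fixed point.
0 never enters the attractor, so Keeper can avoid the target forever.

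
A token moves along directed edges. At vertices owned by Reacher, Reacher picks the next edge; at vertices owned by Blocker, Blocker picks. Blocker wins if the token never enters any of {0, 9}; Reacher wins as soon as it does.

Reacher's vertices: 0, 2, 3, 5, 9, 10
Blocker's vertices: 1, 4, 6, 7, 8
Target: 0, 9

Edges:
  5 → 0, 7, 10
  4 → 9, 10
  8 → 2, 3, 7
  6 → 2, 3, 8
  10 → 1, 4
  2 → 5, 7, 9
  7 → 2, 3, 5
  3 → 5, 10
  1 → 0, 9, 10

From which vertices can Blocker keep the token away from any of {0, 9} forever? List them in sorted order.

A0 = {0, 9}
A1: add {2, 5} — 2 (Reacher) has 2→9; 5 (Reacher) has 5→0.
A2: add {3} — 3 (Reacher) has 3→5.
A3: add {7} — 7 (Blocker): all of {2, 3, 5} already in.
A4: add {8} — 8 (Blocker): all of {2, 3, 7} already in.
A5: add {6} — 6 (Blocker): all of {2, 3, 8} already in.
A6 = A5; e.g. 1 (Blocker) can still go to 10. Fixed point.
Reacher's attractor = {0, 2, 3, 5, 6, 7, 8, 9}; Blocker avoids the target exactly from the complement.

1, 4, 10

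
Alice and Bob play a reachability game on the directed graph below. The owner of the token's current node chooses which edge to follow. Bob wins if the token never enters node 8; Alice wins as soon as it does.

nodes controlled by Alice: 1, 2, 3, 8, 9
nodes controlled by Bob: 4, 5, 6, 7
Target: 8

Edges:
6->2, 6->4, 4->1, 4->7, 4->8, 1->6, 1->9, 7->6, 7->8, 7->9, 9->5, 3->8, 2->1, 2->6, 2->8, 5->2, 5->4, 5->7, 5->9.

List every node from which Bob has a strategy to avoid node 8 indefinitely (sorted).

A0 = {8}
A1: add {2, 3} — 2 (Alice) has 2→8; 3 (Alice) has 3→8.
A2 = A1; e.g. 1 (Alice) has no edge into A1. Fixed point.
Alice's attractor = {2, 3, 8}; Bob avoids the target exactly from the complement.

1, 4, 5, 6, 7, 9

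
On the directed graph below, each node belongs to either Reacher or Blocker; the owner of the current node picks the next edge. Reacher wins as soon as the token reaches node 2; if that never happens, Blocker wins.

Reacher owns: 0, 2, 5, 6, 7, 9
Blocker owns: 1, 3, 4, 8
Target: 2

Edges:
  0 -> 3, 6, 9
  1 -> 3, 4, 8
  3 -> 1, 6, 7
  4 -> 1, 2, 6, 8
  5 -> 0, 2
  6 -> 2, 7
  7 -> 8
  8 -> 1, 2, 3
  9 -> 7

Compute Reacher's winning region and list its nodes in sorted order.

0, 2, 5, 6

A0 = {2}
A1: add {5, 6} — 5 (Reacher) has 5→2; 6 (Reacher) has 6→2.
A2: add {0} — 0 (Reacher) has 0→6.
A3 = A2; e.g. 1 (Blocker) can still go to 3. Fixed point.
Reacher's winning region = {0, 2, 5, 6}.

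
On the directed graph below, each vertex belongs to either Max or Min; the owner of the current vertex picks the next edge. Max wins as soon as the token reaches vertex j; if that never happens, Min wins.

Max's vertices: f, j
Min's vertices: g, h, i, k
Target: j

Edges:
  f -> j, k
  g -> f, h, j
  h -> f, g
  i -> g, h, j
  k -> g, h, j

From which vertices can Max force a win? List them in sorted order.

A0 = {j}
A1: add {f} — f (Max) has f→j.
A2 = A1; e.g. g (Min) can still go to h. Fixed point.
Max's winning region = {f, j}.

f, j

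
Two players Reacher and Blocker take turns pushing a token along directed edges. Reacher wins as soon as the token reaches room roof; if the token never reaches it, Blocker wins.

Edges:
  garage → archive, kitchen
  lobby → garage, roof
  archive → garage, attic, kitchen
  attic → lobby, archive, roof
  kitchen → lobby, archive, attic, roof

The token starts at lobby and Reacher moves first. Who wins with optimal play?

Track states (vertex, player-to-move).
A0 = {(roof,Reacher), (roof,Blocker)}
A1: add {(lobby,Reacher), (attic,Reacher), (kitchen,Reacher)}.
(lobby,Reacher) ∈ A1 ⇒ Reacher forces the target.

Reacher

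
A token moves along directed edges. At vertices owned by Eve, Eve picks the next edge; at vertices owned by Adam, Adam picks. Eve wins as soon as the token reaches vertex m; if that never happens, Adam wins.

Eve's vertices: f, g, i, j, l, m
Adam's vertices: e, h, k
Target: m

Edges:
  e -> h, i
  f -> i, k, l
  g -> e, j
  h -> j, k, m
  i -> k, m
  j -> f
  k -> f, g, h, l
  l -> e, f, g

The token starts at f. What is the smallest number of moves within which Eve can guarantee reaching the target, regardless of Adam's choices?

2

A0 = {m}
A1: add {i} — i (Eve) has i→m.
A2: add {f} — f (Eve) has f→i.
f enters the attractor at level 2, so Eve can force the target in 2 moves from there.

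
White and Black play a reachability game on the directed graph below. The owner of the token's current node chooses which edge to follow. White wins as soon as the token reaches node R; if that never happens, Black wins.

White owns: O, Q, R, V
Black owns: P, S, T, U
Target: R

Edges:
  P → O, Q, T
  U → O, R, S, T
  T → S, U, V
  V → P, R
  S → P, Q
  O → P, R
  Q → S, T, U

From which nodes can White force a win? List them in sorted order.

O, R, V

A0 = {R}
A1: add {O, V} — O (White) has O→R; V (White) has V→R.
A2 = A1; e.g. P (Black) can still go to Q. Fixed point.
White's winning region = {O, R, V}.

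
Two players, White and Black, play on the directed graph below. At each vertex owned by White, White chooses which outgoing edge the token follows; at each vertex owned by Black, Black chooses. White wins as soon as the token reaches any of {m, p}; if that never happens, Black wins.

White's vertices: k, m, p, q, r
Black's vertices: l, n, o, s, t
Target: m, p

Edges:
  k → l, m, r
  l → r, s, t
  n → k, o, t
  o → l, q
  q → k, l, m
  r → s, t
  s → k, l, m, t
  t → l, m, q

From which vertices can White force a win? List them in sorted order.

k, m, p, q

A0 = {m, p}
A1: add {k, q} — k (White) has k→m; q (White) has q→m.
A2 = A1; e.g. l (Black) can still go to r. Fixed point.
White's winning region = {k, m, p, q}.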